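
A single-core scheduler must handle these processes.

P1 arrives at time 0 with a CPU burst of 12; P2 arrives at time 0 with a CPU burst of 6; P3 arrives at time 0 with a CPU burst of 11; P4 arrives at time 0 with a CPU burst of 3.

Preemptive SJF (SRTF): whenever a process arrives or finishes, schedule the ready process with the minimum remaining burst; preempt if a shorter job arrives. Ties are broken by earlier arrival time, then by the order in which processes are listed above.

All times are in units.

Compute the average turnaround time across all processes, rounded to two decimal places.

16.00

Gantt: | P4 0-3 | P2 3-9 | P3 9-20 | P1 20-32 |
Completion: P1=32  P2=9  P3=20  P4=3
Turnaround (C−A): P1=32  P2=9  P3=20  P4=3
Turnaround times: P1=32, P2=9, P3=20, P4=3
Average turnaround = (32+9+20+3) / 4 = 64/4 = 16.00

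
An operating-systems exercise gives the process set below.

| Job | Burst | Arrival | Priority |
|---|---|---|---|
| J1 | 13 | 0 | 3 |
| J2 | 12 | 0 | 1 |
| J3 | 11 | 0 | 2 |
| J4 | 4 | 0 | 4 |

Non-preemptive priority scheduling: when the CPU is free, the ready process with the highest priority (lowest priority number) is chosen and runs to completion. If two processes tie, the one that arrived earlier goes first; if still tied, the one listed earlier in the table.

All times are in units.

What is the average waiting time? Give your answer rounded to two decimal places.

Gantt: | J2 0-12 | J3 12-23 | J1 23-36 | J4 36-40 |
Completion: J1=36  J2=12  J3=23  J4=40
Turnaround (C−A): J1=36  J2=12  J3=23  J4=40
Waiting times: J1=23, J2=0, J3=12, J4=36
Average waiting = (23+0+12+36) / 4 = 71/4 = 17.75

17.75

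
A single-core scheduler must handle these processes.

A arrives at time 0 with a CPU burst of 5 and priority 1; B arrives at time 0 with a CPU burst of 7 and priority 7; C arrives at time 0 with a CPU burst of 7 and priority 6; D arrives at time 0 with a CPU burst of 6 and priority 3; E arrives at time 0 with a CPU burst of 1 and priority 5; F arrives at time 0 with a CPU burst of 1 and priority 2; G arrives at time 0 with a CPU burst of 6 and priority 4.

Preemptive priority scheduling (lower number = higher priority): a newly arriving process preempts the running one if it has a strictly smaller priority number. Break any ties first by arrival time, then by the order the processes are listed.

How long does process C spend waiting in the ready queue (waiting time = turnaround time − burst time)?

Gantt: | A 0-5 | F 5-6 | D 6-12 | G 12-18 | E 18-19 | C 19-26 | B 26-33 |
Completion: A=5  B=33  C=26  D=12  E=19  F=6  G=18
Waiting(C) = turnaround − burst = 26 − 7 = 19

19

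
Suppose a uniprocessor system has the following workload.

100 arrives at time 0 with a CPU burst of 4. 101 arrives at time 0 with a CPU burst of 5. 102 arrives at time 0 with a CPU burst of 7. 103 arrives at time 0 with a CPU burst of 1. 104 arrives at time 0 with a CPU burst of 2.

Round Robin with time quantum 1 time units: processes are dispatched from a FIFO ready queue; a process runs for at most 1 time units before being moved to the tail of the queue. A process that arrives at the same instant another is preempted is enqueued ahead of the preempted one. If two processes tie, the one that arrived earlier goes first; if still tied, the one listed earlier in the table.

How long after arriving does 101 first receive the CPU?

Timeline: | 100 0-1 | 101 1-2 | 102 2-3 | 103 3-4 | 104 4-5 | 100 5-6 | 101 6-7 | 102 7-8 | 104 8-9 | 100 9-10 | 101 10-11 | 102 11-12 | 100 12-13 | 101 13-14 | 102 14-15 | 101 15-16 | 102 16-19 |
Completion: 100=13  101=16  102=19  103=4  104=9
Response(101) = first start − arrival = 1 − 0 = 1

1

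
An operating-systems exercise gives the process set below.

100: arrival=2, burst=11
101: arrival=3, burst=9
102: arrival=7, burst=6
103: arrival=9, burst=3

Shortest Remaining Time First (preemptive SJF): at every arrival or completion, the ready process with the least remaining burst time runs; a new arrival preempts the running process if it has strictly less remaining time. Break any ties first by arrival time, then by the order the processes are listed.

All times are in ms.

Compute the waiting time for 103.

3

Gantt: | idle 0-2 | 100 2-3 | 101 3-12 | 103 12-15 | 102 15-21 | 100 21-31 |
Completion: 100=31  101=12  102=21  103=15
Turnaround (C−A): 100=29  101=9  102=14  103=6
Waiting(103) = turnaround − burst = 6 − 3 = 3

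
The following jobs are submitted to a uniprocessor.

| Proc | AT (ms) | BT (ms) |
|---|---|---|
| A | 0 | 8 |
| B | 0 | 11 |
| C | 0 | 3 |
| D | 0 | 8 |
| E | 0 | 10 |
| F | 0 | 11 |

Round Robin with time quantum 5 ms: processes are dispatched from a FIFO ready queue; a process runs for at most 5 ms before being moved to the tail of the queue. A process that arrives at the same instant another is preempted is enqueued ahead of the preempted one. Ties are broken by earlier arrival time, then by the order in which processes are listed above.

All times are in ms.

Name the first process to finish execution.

Timeline: | A 0-5 | B 5-10 | C 10-13 | D 13-18 | E 18-23 | F 23-28 | A 28-31 | B 31-36 | D 36-39 | E 39-44 | F 44-49 | B 49-50 | F 50-51 |
Completion: A=31  B=50  C=13  D=39  E=44  F=51
Finish order: C → A → D → E → B → F

C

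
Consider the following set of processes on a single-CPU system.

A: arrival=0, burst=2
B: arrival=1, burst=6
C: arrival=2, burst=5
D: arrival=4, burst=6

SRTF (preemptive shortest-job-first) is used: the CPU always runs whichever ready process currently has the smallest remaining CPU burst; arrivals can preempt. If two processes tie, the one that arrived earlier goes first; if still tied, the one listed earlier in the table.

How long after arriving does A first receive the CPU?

Schedule: | A 0-2 | C 2-7 | B 7-13 | D 13-19 |
Completion: A=2  B=13  C=7  D=19
Turnaround (C−A): A=2  B=12  C=5  D=15
Response(A) = first start − arrival = 0 − 0 = 0

0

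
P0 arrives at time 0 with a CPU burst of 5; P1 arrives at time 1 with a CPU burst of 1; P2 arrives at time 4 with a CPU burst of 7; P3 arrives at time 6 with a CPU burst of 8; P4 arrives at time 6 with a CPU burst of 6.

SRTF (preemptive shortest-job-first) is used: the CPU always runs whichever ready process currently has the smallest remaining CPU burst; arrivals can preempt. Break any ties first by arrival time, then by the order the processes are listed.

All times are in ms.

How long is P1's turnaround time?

1

Schedule: | P0 0-1 | P1 1-2 | P0 2-6 | P4 6-12 | P2 12-19 | P3 19-27 |
Completion: P0=6  P1=2  P2=19  P3=27  P4=12
Turnaround(P1) = completion − arrival = 2 − 1 = 1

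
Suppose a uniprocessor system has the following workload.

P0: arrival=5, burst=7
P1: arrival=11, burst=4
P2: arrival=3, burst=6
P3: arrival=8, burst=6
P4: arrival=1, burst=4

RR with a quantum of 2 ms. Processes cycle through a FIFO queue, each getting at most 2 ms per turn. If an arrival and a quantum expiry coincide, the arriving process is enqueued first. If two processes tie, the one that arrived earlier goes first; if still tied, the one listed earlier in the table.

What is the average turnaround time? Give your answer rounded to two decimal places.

Gantt: | idle 0-1 | P4 1-3 | P2 3-5 | P4 5-7 | P0 7-9 | P2 9-11 | P3 11-13 | P0 13-15 | P1 15-17 | P2 17-19 | P3 19-21 | P0 21-23 | P1 23-25 | P3 25-27 | P0 27-28 |
Completion: P0=28  P1=25  P2=19  P3=27  P4=7
Turnaround (C−A): P0=23  P1=14  P2=16  P3=19  P4=6
Turnaround times: P0=23, P1=14, P2=16, P3=19, P4=6
Average turnaround = (23+14+16+19+6) / 5 = 78/5 = 15.60

15.60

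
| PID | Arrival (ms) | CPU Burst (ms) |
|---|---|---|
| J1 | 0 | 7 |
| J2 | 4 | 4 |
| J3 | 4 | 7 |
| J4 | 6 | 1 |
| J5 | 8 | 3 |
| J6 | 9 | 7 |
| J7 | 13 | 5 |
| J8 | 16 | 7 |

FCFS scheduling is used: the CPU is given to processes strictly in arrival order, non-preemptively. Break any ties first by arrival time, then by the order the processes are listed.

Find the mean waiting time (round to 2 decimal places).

Schedule: | J1 0-7 | J2 7-11 | J3 11-18 | J4 18-19 | J5 19-22 | J6 22-29 | J7 29-34 | J8 34-41 |
Completion: J1=7  J2=11  J3=18  J4=19  J5=22  J6=29  J7=34  J8=41
Turnaround (C−A): J1=7  J2=7  J3=14  J4=13  J5=14  J6=20  J7=21  J8=25
Waiting times: J1=0, J2=3, J3=7, J4=12, J5=11, J6=13, J7=16, J8=18
Average waiting = (0+3+7+12+11+13+16+18) / 8 = 80/8 = 10.00

10.00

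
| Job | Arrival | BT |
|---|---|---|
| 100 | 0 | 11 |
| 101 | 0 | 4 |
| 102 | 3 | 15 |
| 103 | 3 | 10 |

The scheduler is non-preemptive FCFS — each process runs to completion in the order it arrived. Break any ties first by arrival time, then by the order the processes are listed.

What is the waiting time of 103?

27

Schedule: | 100 0-11 | 101 11-15 | 102 15-30 | 103 30-40 |
Completion: 100=11  101=15  102=30  103=40
Turnaround (C−A): 100=11  101=15  102=27  103=37
Waiting(103) = turnaround − burst = 37 − 10 = 27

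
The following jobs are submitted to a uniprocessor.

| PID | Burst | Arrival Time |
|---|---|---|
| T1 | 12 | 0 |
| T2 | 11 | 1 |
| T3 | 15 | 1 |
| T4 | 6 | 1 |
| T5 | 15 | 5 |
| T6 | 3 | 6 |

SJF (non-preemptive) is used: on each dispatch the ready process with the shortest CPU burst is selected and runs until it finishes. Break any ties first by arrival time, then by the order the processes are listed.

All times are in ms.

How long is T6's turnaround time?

Timeline: | T1 0-12 | T6 12-15 | T4 15-21 | T2 21-32 | T3 32-47 | T5 47-62 |
Completion: T1=12  T2=32  T3=47  T4=21  T5=62  T6=15
Turnaround (C−A): T1=12  T2=31  T3=46  T4=20  T5=57  T6=9
Turnaround(T6) = completion − arrival = 15 − 6 = 9

9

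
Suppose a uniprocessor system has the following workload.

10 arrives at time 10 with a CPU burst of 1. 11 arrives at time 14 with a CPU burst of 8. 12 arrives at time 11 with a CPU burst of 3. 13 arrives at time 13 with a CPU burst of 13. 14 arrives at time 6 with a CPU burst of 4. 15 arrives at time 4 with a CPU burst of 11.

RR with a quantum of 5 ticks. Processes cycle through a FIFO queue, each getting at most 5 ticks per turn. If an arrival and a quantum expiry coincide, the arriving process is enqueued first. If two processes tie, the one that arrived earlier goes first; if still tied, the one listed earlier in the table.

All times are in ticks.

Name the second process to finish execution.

10

Timeline: | idle 0-4 | 15 4-9 | 14 9-13 | 15 13-18 | 10 18-19 | 12 19-22 | 13 22-27 | 11 27-32 | 15 32-33 | 13 33-38 | 11 38-41 | 13 41-44 |
Completion: 10=19  11=41  12=22  13=44  14=13  15=33
Finish order: 14 → 10 → 12 → 15 → 11 → 13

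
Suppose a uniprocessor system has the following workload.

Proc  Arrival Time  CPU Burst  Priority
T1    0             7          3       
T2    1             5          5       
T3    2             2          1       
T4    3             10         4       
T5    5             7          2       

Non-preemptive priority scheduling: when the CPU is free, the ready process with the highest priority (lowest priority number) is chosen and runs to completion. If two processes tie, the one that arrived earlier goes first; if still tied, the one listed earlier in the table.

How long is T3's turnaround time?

7

Gantt: | T1 0-7 | T3 7-9 | T5 9-16 | T4 16-26 | T2 26-31 |
Completion: T1=7  T2=31  T3=9  T4=26  T5=16
Turnaround (C−A): T1=7  T2=30  T3=7  T4=23  T5=11
Turnaround(T3) = completion − arrival = 9 − 2 = 7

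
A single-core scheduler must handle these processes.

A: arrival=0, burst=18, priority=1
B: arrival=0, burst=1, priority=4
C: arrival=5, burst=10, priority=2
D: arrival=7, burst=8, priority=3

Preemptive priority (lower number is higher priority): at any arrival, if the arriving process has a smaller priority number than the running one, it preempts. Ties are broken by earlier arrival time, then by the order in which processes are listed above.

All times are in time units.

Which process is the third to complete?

Schedule: | A 0-18 | C 18-28 | D 28-36 | B 36-37 |
Completion: A=18  B=37  C=28  D=36
Turnaround (C−A): A=18  B=37  C=23  D=29
Finish order: A → C → D → B

D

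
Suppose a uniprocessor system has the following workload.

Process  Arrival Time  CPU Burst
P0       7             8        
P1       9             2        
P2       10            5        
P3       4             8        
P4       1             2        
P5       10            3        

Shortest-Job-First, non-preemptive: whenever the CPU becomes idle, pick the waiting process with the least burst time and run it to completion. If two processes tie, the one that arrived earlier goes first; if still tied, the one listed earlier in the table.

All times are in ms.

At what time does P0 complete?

30

Schedule: | idle 0-1 | P4 1-3 | idle 3-4 | P3 4-12 | P1 12-14 | P5 14-17 | P2 17-22 | P0 22-30 |
Completion: P0=30  P1=14  P2=22  P3=12  P4=3  P5=17
Turnaround (C−A): P0=23  P1=5  P2=12  P3=8  P4=2  P5=7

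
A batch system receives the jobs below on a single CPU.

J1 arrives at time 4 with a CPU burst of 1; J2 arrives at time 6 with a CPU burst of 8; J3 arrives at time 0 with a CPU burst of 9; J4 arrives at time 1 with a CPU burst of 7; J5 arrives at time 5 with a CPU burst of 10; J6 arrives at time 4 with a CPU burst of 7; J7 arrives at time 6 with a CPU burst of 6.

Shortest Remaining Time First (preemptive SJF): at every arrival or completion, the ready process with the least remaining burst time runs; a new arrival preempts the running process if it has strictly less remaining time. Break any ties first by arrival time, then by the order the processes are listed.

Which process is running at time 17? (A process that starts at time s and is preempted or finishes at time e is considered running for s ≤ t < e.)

Timeline: | J3 0-1 | J4 1-4 | J1 4-5 | J4 5-9 | J7 9-15 | J6 15-22 | J3 22-30 | J2 30-38 | J5 38-48 |
Completion: J1=5  J2=38  J3=30  J4=9  J5=48  J6=22  J7=15
Turnaround (C−A): J1=1  J2=32  J3=30  J4=8  J5=43  J6=18  J7=9

J6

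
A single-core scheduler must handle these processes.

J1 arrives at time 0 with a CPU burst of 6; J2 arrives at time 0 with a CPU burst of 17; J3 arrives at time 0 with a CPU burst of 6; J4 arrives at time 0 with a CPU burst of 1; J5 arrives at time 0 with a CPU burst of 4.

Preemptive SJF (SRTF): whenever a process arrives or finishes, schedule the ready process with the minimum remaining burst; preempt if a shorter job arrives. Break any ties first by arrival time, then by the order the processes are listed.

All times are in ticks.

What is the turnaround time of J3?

17

Gantt: | J4 0-1 | J5 1-5 | J1 5-11 | J3 11-17 | J2 17-34 |
Completion: J1=11  J2=34  J3=17  J4=1  J5=5
Turnaround (C−A): J1=11  J2=34  J3=17  J4=1  J5=5
Turnaround(J3) = completion − arrival = 17 − 0 = 17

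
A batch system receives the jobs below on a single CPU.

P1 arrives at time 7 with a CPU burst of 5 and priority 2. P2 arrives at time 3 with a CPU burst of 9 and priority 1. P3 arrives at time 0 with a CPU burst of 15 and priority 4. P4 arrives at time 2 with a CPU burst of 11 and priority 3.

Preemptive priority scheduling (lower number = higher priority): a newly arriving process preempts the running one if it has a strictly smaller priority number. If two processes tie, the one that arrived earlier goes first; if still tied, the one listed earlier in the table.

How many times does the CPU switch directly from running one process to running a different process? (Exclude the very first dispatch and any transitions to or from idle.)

5

Schedule: | P3 0-2 | P4 2-3 | P2 3-12 | P1 12-17 | P4 17-27 | P3 27-40 |
Completion: P1=17  P2=12  P3=40  P4=27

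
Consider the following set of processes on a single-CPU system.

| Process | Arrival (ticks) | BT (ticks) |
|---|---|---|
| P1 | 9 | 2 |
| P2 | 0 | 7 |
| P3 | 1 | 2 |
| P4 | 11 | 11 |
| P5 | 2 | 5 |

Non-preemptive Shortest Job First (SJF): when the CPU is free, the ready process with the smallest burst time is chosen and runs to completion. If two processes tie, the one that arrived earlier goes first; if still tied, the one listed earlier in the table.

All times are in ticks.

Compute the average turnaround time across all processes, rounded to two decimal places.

Timeline: | P2 0-7 | P3 7-9 | P1 9-11 | P5 11-16 | P4 16-27 |
Completion: P1=11  P2=7  P3=9  P4=27  P5=16
Turnaround (C−A): P1=2  P2=7  P3=8  P4=16  P5=14
Turnaround times: P1=2, P2=7, P3=8, P4=16, P5=14
Average turnaround = (2+7+8+16+14) / 5 = 47/5 = 9.40

9.40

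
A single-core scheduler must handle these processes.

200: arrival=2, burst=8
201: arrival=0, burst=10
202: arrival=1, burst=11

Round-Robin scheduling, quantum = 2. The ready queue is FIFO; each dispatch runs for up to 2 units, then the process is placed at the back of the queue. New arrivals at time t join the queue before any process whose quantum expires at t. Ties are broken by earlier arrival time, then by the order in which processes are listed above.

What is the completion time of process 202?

29

Gantt: | 201 0-2 | 202 2-4 | 200 4-6 | 201 6-8 | 202 8-10 | 200 10-12 | 201 12-14 | 202 14-16 | 200 16-18 | 201 18-20 | 202 20-22 | 200 22-24 | 201 24-26 | 202 26-29 |
Completion: 200=24  201=26  202=29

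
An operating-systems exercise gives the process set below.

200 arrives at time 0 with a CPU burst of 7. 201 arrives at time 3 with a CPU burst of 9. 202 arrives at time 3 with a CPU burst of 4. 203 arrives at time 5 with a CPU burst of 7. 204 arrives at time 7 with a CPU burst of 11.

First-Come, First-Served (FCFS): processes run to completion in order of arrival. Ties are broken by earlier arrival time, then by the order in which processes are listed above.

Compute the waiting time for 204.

20

Schedule: | 200 0-7 | 201 7-16 | 202 16-20 | 203 20-27 | 204 27-38 |
Completion: 200=7  201=16  202=20  203=27  204=38
Waiting(204) = turnaround − burst = 31 − 11 = 20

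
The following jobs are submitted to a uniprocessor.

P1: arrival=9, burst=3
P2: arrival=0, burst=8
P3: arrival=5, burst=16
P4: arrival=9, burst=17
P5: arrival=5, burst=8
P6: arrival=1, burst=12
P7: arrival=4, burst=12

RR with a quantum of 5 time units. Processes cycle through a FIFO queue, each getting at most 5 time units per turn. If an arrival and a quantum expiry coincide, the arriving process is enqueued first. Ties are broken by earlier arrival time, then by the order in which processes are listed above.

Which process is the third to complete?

Schedule: | P2 0-5 | P6 5-10 | P7 10-15 | P3 15-20 | P5 20-25 | P2 25-28 | P1 28-31 | P4 31-36 | P6 36-41 | P7 41-46 | P3 46-51 | P5 51-54 | P4 54-59 | P6 59-61 | P7 61-63 | P3 63-68 | P4 68-73 | P3 73-74 | P4 74-76 |
Completion: P1=31  P2=28  P3=74  P4=76  P5=54  P6=61  P7=63
Turnaround (C−A): P1=22  P2=28  P3=69  P4=67  P5=49  P6=60  P7=59
Finish order: P2 → P1 → P5 → P6 → P7 → P3 → P4

P5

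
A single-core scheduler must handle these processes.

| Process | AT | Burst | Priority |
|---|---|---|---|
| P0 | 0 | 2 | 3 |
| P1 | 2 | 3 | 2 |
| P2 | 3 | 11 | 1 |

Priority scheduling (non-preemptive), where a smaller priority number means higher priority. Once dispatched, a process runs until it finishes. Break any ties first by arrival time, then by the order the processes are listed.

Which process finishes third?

Schedule: | P0 0-2 | P1 2-5 | P2 5-16 |
Completion: P0=2  P1=5  P2=16
Finish order: P0 → P1 → P2

P2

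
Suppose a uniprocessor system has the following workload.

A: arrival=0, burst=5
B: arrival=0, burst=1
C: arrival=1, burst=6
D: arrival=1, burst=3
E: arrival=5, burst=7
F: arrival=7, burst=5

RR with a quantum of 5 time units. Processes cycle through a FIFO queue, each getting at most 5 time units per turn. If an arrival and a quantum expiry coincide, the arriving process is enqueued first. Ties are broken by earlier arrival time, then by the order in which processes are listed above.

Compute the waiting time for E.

15

Timeline: | A 0-5 | B 5-6 | C 6-11 | D 11-14 | E 14-19 | F 19-24 | C 24-25 | E 25-27 |
Completion: A=5  B=6  C=25  D=14  E=27  F=24
Turnaround (C−A): A=5  B=6  C=24  D=13  E=22  F=17
Waiting(E) = turnaround − burst = 22 − 7 = 15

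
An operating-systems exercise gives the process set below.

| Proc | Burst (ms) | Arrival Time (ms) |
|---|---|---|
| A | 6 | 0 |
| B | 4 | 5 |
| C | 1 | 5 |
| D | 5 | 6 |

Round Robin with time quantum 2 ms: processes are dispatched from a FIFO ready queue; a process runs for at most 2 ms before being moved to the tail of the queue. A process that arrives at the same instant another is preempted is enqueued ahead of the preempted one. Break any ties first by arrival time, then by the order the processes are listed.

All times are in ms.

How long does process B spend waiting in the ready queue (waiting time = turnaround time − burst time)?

Gantt: | A 0-6 | B 6-8 | C 8-9 | D 9-11 | B 11-13 | D 13-16 |
Completion: A=6  B=13  C=9  D=16
Waiting(B) = turnaround − burst = 8 − 4 = 4

4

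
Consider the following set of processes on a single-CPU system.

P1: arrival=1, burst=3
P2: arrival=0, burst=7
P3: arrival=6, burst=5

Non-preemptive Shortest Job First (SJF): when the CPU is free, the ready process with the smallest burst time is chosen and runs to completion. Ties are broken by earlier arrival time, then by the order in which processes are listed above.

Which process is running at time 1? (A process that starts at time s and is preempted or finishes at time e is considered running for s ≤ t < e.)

Timeline: | P2 0-7 | P1 7-10 | P3 10-15 |
Completion: P1=10  P2=7  P3=15

P2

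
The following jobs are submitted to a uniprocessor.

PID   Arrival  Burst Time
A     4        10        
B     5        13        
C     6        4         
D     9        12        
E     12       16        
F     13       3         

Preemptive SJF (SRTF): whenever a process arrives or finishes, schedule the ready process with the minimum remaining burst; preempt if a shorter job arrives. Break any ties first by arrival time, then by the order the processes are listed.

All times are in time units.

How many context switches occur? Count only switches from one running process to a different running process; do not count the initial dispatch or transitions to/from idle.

7

Schedule: | idle 0-4 | A 4-6 | C 6-10 | A 10-13 | F 13-16 | A 16-21 | D 21-33 | B 33-46 | E 46-62 |
Completion: A=21  B=46  C=10  D=33  E=62  F=16
Turnaround (C−A): A=17  B=41  C=4  D=24  E=50  F=3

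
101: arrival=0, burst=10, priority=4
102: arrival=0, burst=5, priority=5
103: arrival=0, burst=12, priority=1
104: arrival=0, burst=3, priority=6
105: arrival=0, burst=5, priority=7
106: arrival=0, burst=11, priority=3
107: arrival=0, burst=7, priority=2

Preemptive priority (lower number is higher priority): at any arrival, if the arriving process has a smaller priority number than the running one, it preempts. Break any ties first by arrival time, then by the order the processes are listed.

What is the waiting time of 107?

Schedule: | 103 0-12 | 107 12-19 | 106 19-30 | 101 30-40 | 102 40-45 | 104 45-48 | 105 48-53 |
Completion: 101=40  102=45  103=12  104=48  105=53  106=30  107=19
Waiting(107) = turnaround − burst = 19 − 7 = 12

12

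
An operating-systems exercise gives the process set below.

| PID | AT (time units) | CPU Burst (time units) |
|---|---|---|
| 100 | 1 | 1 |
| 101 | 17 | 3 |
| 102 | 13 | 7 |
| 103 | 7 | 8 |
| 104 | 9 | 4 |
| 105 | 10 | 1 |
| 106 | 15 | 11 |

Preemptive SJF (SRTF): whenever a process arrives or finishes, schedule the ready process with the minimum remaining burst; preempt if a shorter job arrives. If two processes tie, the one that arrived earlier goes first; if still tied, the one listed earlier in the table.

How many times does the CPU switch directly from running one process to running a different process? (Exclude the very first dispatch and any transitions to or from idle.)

7

Timeline: | idle 0-1 | 100 1-2 | idle 2-7 | 103 7-9 | 104 9-10 | 105 10-11 | 104 11-14 | 103 14-20 | 101 20-23 | 102 23-30 | 106 30-41 |
Completion: 100=2  101=23  102=30  103=20  104=14  105=11  106=41
Turnaround (C−A): 100=1  101=6  102=17  103=13  104=5  105=1  106=26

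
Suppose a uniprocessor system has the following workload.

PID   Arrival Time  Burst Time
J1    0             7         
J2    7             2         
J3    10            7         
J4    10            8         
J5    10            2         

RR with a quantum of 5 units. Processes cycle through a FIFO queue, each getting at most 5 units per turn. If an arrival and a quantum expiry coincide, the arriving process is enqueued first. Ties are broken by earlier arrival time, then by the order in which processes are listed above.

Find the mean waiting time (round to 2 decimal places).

Timeline: | J1 0-7 | J2 7-9 | idle 9-10 | J3 10-15 | J4 15-20 | J5 20-22 | J3 22-24 | J4 24-27 |
Completion: J1=7  J2=9  J3=24  J4=27  J5=22
Turnaround (C−A): J1=7  J2=2  J3=14  J4=17  J5=12
Waiting times: J1=0, J2=0, J3=7, J4=9, J5=10
Average waiting = (0+0+7+9+10) / 5 = 26/5 = 5.20

5.20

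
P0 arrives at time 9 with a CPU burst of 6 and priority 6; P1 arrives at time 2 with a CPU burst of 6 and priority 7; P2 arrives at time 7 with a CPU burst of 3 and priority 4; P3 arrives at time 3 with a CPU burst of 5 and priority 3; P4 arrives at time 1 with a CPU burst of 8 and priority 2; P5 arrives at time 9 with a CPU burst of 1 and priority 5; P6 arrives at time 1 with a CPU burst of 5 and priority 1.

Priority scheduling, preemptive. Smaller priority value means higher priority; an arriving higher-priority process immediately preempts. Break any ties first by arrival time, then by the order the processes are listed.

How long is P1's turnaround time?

33

Schedule: | idle 0-1 | P6 1-6 | P4 6-14 | P3 14-19 | P2 19-22 | P5 22-23 | P0 23-29 | P1 29-35 |
Completion: P0=29  P1=35  P2=22  P3=19  P4=14  P5=23  P6=6
Turnaround (C−A): P0=20  P1=33  P2=15  P3=16  P4=13  P5=14  P6=5
Turnaround(P1) = completion − arrival = 35 − 2 = 33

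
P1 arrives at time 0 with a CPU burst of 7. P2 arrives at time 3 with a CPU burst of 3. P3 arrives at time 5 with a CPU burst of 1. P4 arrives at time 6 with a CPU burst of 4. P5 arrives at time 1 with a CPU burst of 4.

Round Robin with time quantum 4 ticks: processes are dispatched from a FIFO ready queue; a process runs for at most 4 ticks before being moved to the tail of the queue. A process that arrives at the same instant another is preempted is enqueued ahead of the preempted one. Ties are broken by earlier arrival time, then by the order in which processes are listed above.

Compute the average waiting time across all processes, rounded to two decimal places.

6.60

Timeline: | P1 0-4 | P5 4-8 | P2 8-11 | P1 11-14 | P3 14-15 | P4 15-19 |
Completion: P1=14  P2=11  P3=15  P4=19  P5=8
Turnaround (C−A): P1=14  P2=8  P3=10  P4=13  P5=7
Waiting times: P1=7, P2=5, P3=9, P4=9, P5=3
Average waiting = (7+5+9+9+3) / 5 = 33/5 = 6.60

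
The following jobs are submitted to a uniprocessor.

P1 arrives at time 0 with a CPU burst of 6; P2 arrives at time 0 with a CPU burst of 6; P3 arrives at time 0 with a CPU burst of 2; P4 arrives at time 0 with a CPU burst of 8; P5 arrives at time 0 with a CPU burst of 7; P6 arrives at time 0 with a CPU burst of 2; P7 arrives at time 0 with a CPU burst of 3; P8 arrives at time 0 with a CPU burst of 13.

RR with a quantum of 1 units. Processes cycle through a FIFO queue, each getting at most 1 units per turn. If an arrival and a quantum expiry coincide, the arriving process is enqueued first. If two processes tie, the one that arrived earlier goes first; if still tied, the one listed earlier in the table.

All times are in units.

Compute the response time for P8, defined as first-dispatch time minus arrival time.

7

Gantt: | P1 0-1 | P2 1-2 | P3 2-3 | P4 3-4 | P5 4-5 | P6 5-6 | P7 6-7 | P8 7-8 | P1 8-9 | P2 9-10 | P3 10-11 | P4 11-12 | P5 12-13 | P6 13-14 | P7 14-15 | P8 15-16 | P1 16-17 | P2 17-18 | P4 18-19 | P5 19-20 | P7 20-21 | P8 21-22 | P1 22-23 | P2 23-24 | P4 24-25 | P5 25-26 | P8 26-27 | P1 27-28 | P2 28-29 | P4 29-30 | P5 30-31 | P8 31-32 | P1 32-33 | P2 33-34 | P4 34-35 | P5 35-36 | P8 36-37 | P4 37-38 | P5 38-39 | P8 39-40 | P4 40-41 | P8 41-47 |
Completion: P1=33  P2=34  P3=11  P4=41  P5=39  P6=14  P7=21  P8=47
Turnaround (C−A): P1=33  P2=34  P3=11  P4=41  P5=39  P6=14  P7=21  P8=47
Response(P8) = first start − arrival = 7 − 0 = 7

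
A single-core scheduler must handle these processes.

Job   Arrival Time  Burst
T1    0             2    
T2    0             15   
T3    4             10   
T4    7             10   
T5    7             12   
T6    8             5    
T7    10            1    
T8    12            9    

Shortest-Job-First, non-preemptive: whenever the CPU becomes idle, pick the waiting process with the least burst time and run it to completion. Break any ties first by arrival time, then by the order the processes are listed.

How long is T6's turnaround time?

15

Schedule: | T1 0-2 | T2 2-17 | T7 17-18 | T6 18-23 | T8 23-32 | T3 32-42 | T4 42-52 | T5 52-64 |
Completion: T1=2  T2=17  T3=42  T4=52  T5=64  T6=23  T7=18  T8=32
Turnaround(T6) = completion − arrival = 23 − 8 = 15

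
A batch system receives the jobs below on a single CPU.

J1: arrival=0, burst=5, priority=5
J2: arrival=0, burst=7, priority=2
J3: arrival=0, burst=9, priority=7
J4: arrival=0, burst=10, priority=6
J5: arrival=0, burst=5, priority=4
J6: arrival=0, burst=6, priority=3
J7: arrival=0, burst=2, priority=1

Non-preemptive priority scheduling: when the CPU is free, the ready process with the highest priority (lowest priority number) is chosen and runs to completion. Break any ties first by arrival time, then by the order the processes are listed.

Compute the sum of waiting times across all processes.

106

Schedule: | J7 0-2 | J2 2-9 | J6 9-15 | J5 15-20 | J1 20-25 | J4 25-35 | J3 35-44 |
Completion: J1=25  J2=9  J3=44  J4=35  J5=20  J6=15  J7=2
Turnaround (C−A): J1=25  J2=9  J3=44  J4=35  J5=20  J6=15  J7=2
Waiting = turnaround − burst: J1=20, J2=2, J3=35, J4=25, J5=15, J6=9, J7=0
Total waiting = 20 + 2 + 35 + 25 + 15 + 9 + 0 = 106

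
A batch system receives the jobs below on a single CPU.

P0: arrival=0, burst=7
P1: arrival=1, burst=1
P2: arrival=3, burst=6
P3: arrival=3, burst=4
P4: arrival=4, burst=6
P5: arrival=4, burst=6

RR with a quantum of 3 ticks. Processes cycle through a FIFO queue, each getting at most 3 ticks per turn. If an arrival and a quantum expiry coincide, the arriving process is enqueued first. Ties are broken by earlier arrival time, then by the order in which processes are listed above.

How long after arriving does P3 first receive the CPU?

Schedule: | P0 0-3 | P1 3-4 | P2 4-7 | P3 7-10 | P0 10-13 | P4 13-16 | P5 16-19 | P2 19-22 | P3 22-23 | P0 23-24 | P4 24-27 | P5 27-30 |
Completion: P0=24  P1=4  P2=22  P3=23  P4=27  P5=30
Turnaround (C−A): P0=24  P1=3  P2=19  P3=20  P4=23  P5=26
Response(P3) = first start − arrival = 7 − 3 = 4

4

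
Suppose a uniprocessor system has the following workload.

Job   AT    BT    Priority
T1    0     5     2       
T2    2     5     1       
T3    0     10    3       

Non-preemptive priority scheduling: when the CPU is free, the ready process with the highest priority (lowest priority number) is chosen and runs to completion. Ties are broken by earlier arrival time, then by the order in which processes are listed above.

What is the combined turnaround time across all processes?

Schedule: | T1 0-5 | T2 5-10 | T3 10-20 |
Completion: T1=5  T2=10  T3=20
Turnaround (C−A): T1=5  T2=8  T3=20
Turnaround = completion − arrival: T1=5, T2=8, T3=20
Total turnaround = 5 + 8 + 20 = 33

33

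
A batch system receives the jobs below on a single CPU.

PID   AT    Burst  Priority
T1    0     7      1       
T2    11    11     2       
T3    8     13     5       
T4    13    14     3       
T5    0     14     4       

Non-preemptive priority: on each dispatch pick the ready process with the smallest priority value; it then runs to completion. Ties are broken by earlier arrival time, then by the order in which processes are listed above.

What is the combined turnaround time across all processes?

133

Timeline: | T1 0-7 | T5 7-21 | T2 21-32 | T4 32-46 | T3 46-59 |
Completion: T1=7  T2=32  T3=59  T4=46  T5=21
Turnaround = completion − arrival: T1=7, T2=21, T3=51, T4=33, T5=21
Total turnaround = 7 + 21 + 51 + 33 + 21 = 133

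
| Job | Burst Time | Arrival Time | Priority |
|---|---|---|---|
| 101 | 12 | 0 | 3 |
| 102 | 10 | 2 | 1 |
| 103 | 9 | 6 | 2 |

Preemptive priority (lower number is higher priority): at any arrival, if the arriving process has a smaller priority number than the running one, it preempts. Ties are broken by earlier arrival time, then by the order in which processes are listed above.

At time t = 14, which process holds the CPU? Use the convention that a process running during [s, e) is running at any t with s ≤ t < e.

103

Timeline: | 101 0-2 | 102 2-12 | 103 12-21 | 101 21-31 |
Completion: 101=31  102=12  103=21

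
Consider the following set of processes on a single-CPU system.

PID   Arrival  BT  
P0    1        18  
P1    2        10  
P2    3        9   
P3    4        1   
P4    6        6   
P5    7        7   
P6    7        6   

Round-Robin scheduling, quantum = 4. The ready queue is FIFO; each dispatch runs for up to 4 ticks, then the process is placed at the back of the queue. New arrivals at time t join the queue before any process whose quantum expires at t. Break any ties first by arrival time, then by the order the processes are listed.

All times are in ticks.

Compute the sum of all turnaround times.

Timeline: | idle 0-1 | P0 1-5 | P1 5-9 | P2 9-13 | P3 13-14 | P0 14-18 | P4 18-22 | P5 22-26 | P6 26-30 | P1 30-34 | P2 34-38 | P0 38-42 | P4 42-44 | P5 44-47 | P6 47-49 | P1 49-51 | P2 51-52 | P0 52-58 |
Completion: P0=58  P1=51  P2=52  P3=14  P4=44  P5=47  P6=49
Turnaround (C−A): P0=57  P1=49  P2=49  P3=10  P4=38  P5=40  P6=42
Turnaround = completion − arrival: P0=57, P1=49, P2=49, P3=10, P4=38, P5=40, P6=42
Total turnaround = 57 + 49 + 49 + 10 + 38 + 40 + 42 = 285

285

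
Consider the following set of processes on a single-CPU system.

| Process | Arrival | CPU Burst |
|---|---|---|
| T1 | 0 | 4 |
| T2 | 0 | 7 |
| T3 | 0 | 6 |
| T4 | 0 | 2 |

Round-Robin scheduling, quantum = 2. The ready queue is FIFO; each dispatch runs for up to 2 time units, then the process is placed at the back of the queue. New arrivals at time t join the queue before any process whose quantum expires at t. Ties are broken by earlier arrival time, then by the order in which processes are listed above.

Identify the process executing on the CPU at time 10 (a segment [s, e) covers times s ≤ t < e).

Schedule: | T1 0-2 | T2 2-4 | T3 4-6 | T4 6-8 | T1 8-10 | T2 10-12 | T3 12-14 | T2 14-16 | T3 16-18 | T2 18-19 |
Completion: T1=10  T2=19  T3=18  T4=8
Turnaround (C−A): T1=10  T2=19  T3=18  T4=8

T2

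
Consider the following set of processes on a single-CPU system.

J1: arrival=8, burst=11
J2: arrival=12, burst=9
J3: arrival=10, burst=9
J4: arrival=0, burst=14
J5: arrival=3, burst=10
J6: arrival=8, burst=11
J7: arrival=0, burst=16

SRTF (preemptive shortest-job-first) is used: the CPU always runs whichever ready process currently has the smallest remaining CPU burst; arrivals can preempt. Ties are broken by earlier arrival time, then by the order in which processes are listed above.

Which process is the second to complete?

Timeline: | J4 0-3 | J5 3-13 | J3 13-22 | J2 22-31 | J4 31-42 | J1 42-53 | J6 53-64 | J7 64-80 |
Completion: J1=53  J2=31  J3=22  J4=42  J5=13  J6=64  J7=80
Turnaround (C−A): J1=45  J2=19  J3=12  J4=42  J5=10  J6=56  J7=80
Finish order: J5 → J3 → J2 → J4 → J1 → J6 → J7

J3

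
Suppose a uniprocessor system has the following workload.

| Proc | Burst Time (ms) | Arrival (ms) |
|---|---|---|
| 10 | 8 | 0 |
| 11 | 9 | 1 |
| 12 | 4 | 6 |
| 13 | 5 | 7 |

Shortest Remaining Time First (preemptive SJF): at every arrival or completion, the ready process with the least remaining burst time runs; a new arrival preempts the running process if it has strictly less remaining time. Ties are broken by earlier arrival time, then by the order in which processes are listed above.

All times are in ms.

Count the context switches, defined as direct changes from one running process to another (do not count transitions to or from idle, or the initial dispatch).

Gantt: | 10 0-8 | 12 8-12 | 13 12-17 | 11 17-26 |
Completion: 10=8  11=26  12=12  13=17
Turnaround (C−A): 10=8  11=25  12=6  13=10

3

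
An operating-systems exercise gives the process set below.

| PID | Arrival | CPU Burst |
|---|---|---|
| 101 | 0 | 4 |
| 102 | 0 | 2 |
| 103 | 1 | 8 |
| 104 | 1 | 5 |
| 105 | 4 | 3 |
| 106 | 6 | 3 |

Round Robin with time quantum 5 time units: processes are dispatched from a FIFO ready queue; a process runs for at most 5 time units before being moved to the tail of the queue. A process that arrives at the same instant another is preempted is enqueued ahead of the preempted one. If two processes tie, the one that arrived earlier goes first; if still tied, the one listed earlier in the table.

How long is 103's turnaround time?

24

Gantt: | 101 0-4 | 102 4-6 | 103 6-11 | 104 11-16 | 105 16-19 | 106 19-22 | 103 22-25 |
Completion: 101=4  102=6  103=25  104=16  105=19  106=22
Turnaround (C−A): 101=4  102=6  103=24  104=15  105=15  106=16
Turnaround(103) = completion − arrival = 25 − 1 = 24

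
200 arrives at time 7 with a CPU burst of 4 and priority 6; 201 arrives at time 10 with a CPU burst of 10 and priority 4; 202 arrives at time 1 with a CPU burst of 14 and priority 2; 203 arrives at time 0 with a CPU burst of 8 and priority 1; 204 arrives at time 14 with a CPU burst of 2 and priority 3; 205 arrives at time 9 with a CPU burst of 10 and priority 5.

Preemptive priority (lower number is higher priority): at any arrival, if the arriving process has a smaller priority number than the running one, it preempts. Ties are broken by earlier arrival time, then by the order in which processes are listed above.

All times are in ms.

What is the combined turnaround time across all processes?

139

Gantt: | 203 0-8 | 202 8-22 | 204 22-24 | 201 24-34 | 205 34-44 | 200 44-48 |
Completion: 200=48  201=34  202=22  203=8  204=24  205=44
Turnaround = completion − arrival: 200=41, 201=24, 202=21, 203=8, 204=10, 205=35
Total turnaround = 41 + 24 + 21 + 8 + 10 + 35 = 139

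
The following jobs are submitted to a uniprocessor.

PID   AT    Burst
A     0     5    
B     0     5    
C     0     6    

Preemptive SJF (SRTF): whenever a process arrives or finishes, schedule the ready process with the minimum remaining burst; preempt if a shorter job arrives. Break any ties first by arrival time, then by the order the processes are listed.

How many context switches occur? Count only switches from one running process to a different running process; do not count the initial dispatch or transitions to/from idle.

2

Schedule: | A 0-5 | B 5-10 | C 10-16 |
Completion: A=5  B=10  C=16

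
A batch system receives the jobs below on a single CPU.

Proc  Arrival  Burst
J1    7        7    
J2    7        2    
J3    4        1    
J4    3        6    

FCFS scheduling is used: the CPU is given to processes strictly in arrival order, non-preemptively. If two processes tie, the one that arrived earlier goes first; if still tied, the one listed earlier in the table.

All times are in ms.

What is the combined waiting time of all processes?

18

Schedule: | idle 0-3 | J4 3-9 | J3 9-10 | J1 10-17 | J2 17-19 |
Completion: J1=17  J2=19  J3=10  J4=9
Waiting = turnaround − burst: J1=3, J2=10, J3=5, J4=0
Total waiting = 3 + 10 + 5 + 0 = 18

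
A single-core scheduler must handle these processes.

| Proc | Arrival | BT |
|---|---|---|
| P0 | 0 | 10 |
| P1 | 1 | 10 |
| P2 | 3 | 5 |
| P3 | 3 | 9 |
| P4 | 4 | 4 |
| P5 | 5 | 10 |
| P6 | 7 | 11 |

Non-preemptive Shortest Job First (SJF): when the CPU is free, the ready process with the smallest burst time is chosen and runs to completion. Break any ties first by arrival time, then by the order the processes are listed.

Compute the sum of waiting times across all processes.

134

Schedule: | P0 0-10 | P4 10-14 | P2 14-19 | P3 19-28 | P1 28-38 | P5 38-48 | P6 48-59 |
Completion: P0=10  P1=38  P2=19  P3=28  P4=14  P5=48  P6=59
Turnaround (C−A): P0=10  P1=37  P2=16  P3=25  P4=10  P5=43  P6=52
Waiting = turnaround − burst: P0=0, P1=27, P2=11, P3=16, P4=6, P5=33, P6=41
Total waiting = 0 + 27 + 11 + 16 + 6 + 33 + 41 = 134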